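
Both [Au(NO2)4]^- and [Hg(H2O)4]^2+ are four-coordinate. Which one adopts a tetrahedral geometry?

[Hg(H2O)4]^2+

For [Au(NO2)4]^-: Summing ligand charges against the −1 overall charge gives an oxidation state of +3 for gold. Gold is a group-11 element; Au(III) is therefore d⁸. A 5d d⁸ ion has a large crystal-field splitting; square planar leaves the high-energy d_{x²−y²} orbital empty and maximises CFSE. → square planar.
For [Hg(H2O)4]^2+: Water is neutral; balancing the +2 overall charge requires Hg(II). Mercury is a group-12 element; Hg(II) is therefore d¹⁰. A d¹⁰ ion has no crystal-field stabilisation preference between square planar and tetrahedral, so four ligands adopt the sterically favoured tetrahedral geometry. → tetrahedral.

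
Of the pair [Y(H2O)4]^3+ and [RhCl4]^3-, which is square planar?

For [Y(H2O)4]^3+: Ligand charges: water is neutral. With an overall charge of +3 the yttrium centre must be in the +3 oxidation state. Y sits in group 3, so the d-electron count is 3 − 3 = 0. A d⁰ ion has no crystal-field stabilisation preference between square planar and tetrahedral, so four ligands adopt the sterically favoured tetrahedral geometry. → tetrahedral.
For [RhCl4]^3-: Each chloride is −1; balancing the −3 overall charge requires Rh(I). Rhodium is a group-9 element; Rh(I) is therefore d⁸. A 4d d⁸ ion has a large crystal-field splitting; square planar leaves the high-energy d_{x²−y²} orbital empty and maximises CFSE. → square planar.

[RhCl4]^3-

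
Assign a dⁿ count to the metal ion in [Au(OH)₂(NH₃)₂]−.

Ligand charges: each hydroxide is −1; ammonia is neutral. With an overall charge of −1 the gold centre must be in the +1 oxidation state.
Group 11 minus oxidation state 1 gives a d¹⁰ configuration.

d¹⁰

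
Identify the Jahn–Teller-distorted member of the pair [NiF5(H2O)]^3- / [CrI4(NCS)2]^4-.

[NiF5(H2O)]^3-: Each fluoride is −1; water is neutral; balancing the −3 overall charge requires Ni(II). Nickel is a group-10 element; Ni(II) is therefore d⁸. The d⁸ configuration leaves the e_g set evenly filled (or empty) — no strong Jahn–Teller driving force.
[CrI4(NCS)2]^4-: Each iodide is −1; each isothiocyanate is −1; balancing the −4 overall charge requires Cr(II). Chromium is a group-6 element; Cr(II) is therefore d⁴. Iodide and isothiocyanate are weak-field ligands for a first-row metal, so the complex is high-spin. The t₂g³e_g¹ (high-spin) configuration has an unevenly filled e_g set; the Jahn–Teller theorem predicts a tetragonal distortion (typically axial elongation) to lift the degeneracy.

[CrI4(NCS)2]^4-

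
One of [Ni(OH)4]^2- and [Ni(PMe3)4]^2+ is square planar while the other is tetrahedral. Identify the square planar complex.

For [Ni(OH)4]^2-: Each hydroxide is −1; balancing the −2 overall charge requires Ni(II). Group 10 minus oxidation state 2 gives a d⁸ configuration. Hydroxide is a weak-field ligand. With weak-field ligands the CFSE gain from square planar is small, so a 3d d⁸ ion takes the sterically preferred tetrahedral geometry. → tetrahedral.
For [Ni(PMe3)4]^2+: Summing ligand charges against the +2 overall charge gives an oxidation state of +2 for nickel. Group 10 minus oxidation state 2 gives a d⁸ configuration. Trimethylphosphine is a strong-field ligand (high in the spectrochemical series). A 3d d⁸ ion with strong-field ligands gains enough CFSE to favour square planar over tetrahedral. → square planar.

[Ni(PMe3)4]^2+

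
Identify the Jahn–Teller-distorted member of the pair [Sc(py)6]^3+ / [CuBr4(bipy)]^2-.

[CuBr4(bipy)]^2-

[Sc(py)6]^3+: Ligand charges: pyridine is neutral. With an overall charge of +3 the scandium centre must be in the +3 oxidation state. Scandium is a group-3 element; Sc(III) is therefore d⁰. The d⁰ configuration leaves the e_g set evenly filled (or empty) — no strong Jahn–Teller driving force.
[CuBr4(bipy)]^2-: Summing ligand charges against the −2 overall charge gives an oxidation state of +2 for copper. Cu sits in group 11, so the d-electron count is 11 − 2 = 9. The t₂g⁶e_g³ configuration has an unevenly filled e_g set; the Jahn–Teller theorem predicts a tetragonal distortion (typically axial elongation) to lift the degeneracy.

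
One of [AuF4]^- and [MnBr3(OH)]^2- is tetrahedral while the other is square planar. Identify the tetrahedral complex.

[MnBr3(OH)]^2-

For [AuF4]^-: Each fluoride is −1; balancing the −1 overall charge requires Au(III). Au sits in group 11, so the d-electron count is 11 − 3 = 8. A 5d d⁸ ion has a large crystal-field splitting; square planar leaves the high-energy d_{x²−y²} orbital empty and maximises CFSE. → square planar.
For [MnBr3(OH)]^2-: Ligand charges: each bromide is −1; each hydroxide is −1. With an overall charge of −2 the manganese centre must be in the +2 oxidation state. Mn sits in group 7, so the d-electron count is 7 − 2 = 5. A high-spin d⁵ ion has zero CFSE in either geometry, so four ligands adopt the sterically favoured tetrahedral geometry. → tetrahedral.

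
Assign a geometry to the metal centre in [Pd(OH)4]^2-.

Each hydroxide is −1; balancing the −2 overall charge requires Pd(II).
Pd sits in group 10, so the d-electron count is 10 − 2 = 8.
With 4 monodentate ligands the coordination number is 4.
A 4d d⁸ ion has a large crystal-field splitting; square planar leaves the high-energy d_{x²−y²} orbital empty and maximises CFSE.

square planar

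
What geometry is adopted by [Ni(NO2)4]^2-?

Ligand charges: each nitro (N-bound nitrite) is −1. With an overall charge of −2 the nickel centre must be in the +2 oxidation state.
Ni sits in group 10, so the d-electron count is 10 − 2 = 8.
Coordination number: 4.
Nitro (N-bound nitrite) is a strong-field ligand (high in the spectrochemical series).
A 3d d⁸ ion with strong-field ligands gains enough CFSE to favour square planar over tetrahedral.

square planar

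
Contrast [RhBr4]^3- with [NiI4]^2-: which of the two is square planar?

For [RhBr4]^3-: Each bromide is −1; balancing the −3 overall charge requires Rh(I). Rhodium is a group-9 element; Rh(I) is therefore d⁸. A 4d d⁸ ion has a large crystal-field splitting; square planar leaves the high-energy d_{x²−y²} orbital empty and maximises CFSE. → square planar.
For [NiI4]^2-: Summing ligand charges against the −2 overall charge gives an oxidation state of +2 for nickel. Ni sits in group 10, so the d-electron count is 10 − 2 = 8. Iodide is a weak-field ligand. With weak-field ligands the CFSE gain from square planar is small, so a 3d d⁸ ion takes the sterically preferred tetrahedral geometry. → tetrahedral.

[RhBr4]^3-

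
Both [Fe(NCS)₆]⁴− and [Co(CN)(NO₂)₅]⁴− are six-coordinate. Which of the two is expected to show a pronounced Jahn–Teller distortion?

[Co(CN)(NO₂)₅]⁴−

[Fe(NCS)₆]⁴−: Summing ligand charges against the −4 overall charge gives an oxidation state of +2 for iron. Fe sits in group 8, so the d-electron count is 8 − 2 = 6. Isothiocyanate is a weak-field ligand for a first-row metal, so the complex is high-spin. The d⁶ configuration leaves the e_g set evenly filled (or empty) — no strong Jahn–Teller driving force.
[Co(CN)(NO₂)₅]⁴−: Ligand charges: each cyanide is −1; each nitro (N-bound nitrite) is −1. With an overall charge of −4 the cobalt centre must be in the +2 oxidation state. Co sits in group 9, so the d-electron count is 9 − 2 = 7. Cyanide and nitro (N-bound nitrite) are strong-field ligands (high in the spectrochemical series) for a first-row metal, so the complex is low-spin. The t₂g⁶e_g¹ (low-spin) configuration has an unevenly filled e_g set; the Jahn–Teller theorem predicts a tetragonal distortion (typically axial elongation) to lift the degeneracy.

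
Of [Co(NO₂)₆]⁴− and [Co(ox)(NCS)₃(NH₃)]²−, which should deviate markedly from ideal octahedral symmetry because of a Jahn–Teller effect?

[Co(NO₂)₆]⁴−

[Co(NO₂)₆]⁴−: Each nitro (N-bound nitrite) is −1; balancing the −4 overall charge requires Co(II). Co sits in group 9, so the d-electron count is 9 − 2 = 7. Nitro (N-bound nitrite) is a strong-field ligand (high in the spectrochemical series) for a first-row metal, so the complex is low-spin. The t₂g⁶e_g¹ (low-spin) configuration has an unevenly filled e_g set; the Jahn–Teller theorem predicts a tetragonal distortion (typically axial elongation) to lift the degeneracy.
[Co(ox)(NCS)₃(NH₃)]²−: Summing ligand charges against the −2 overall charge gives an oxidation state of +3 for cobalt. Cobalt is a group-9 element; Co(III) is therefore d⁶. Co(III) has an exceptionally large octahedral splitting and is low-spin with essentially every ligand except fluoride. The d⁶ configuration leaves the e_g set evenly filled (or empty) — no strong Jahn–Teller driving force.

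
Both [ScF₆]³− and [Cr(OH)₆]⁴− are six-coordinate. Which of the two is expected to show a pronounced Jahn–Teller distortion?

[ScF₆]³−: Each fluoride is −1; balancing the −3 overall charge requires Sc(III). Scandium is a group-3 element; Sc(III) is therefore d⁰. The d⁰ configuration leaves the e_g set evenly filled (or empty) — no strong Jahn–Teller driving force.
[Cr(OH)₆]⁴−: Summing ligand charges against the −4 overall charge gives an oxidation state of +2 for chromium. Chromium is a group-6 element; Cr(II) is therefore d⁴. Hydroxide is a weak-field ligand for a first-row metal, so the complex is high-spin. The t₂g³e_g¹ (high-spin) configuration has an unevenly filled e_g set; the Jahn–Teller theorem predicts a tetragonal distortion (typically axial elongation) to lift the degeneracy.

[Cr(OH)₆]⁴−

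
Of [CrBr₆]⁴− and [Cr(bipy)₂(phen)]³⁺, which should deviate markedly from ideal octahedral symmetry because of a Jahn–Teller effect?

[CrBr₆]⁴−: Ligand charges: each bromide is −1. With an overall charge of −4 the chromium centre must be in the +2 oxidation state. Chromium is a group-6 element; Cr(II) is therefore d⁴. Bromide is a weak-field ligand for a first-row metal, so the complex is high-spin. The t₂g³e_g¹ (high-spin) configuration has an unevenly filled e_g set; the Jahn–Teller theorem predicts a tetragonal distortion (typically axial elongation) to lift the degeneracy.
[Cr(bipy)₂(phen)]³⁺: Ligand charges: 2,2′-bipyridine is neutral; 1,10-phenanthroline is neutral. With an overall charge of +3 the chromium centre must be in the +3 oxidation state. Chromium is a group-6 element; Cr(III) is therefore d³. The d³ configuration leaves the e_g set evenly filled (or empty) — no strong Jahn–Teller driving force.

[CrBr₆]⁴−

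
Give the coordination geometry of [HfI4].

tetrahedral

Ligand charges: each iodide is −1. With an overall charge of 0 the hafnium centre must be in the +4 oxidation state.
Hafnium is a group-4 element; Hf(IV) is therefore d⁰.
With 4 monodentate ligands the coordination number is 4.
A d⁰ ion has no crystal-field stabilisation preference between square planar and tetrahedral, so four ligands adopt the sterically favoured tetrahedral geometry.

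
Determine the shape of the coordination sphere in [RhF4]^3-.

square planar

Summing ligand charges against the −3 overall charge gives an oxidation state of +1 for rhodium.
Group 9 minus oxidation state 1 gives a d⁸ configuration.
Coordination number: 4.
A 4d d⁸ ion has a large crystal-field splitting; square planar leaves the high-energy d_{x²−y²} orbital empty and maximises CFSE.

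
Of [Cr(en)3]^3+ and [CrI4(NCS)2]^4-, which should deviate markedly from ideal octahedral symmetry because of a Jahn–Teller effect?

[Cr(en)3]^3+: Ligand charges: ethylenediamine is neutral. With an overall charge of +3 the chromium centre must be in the +3 oxidation state. Chromium is a group-6 element; Cr(III) is therefore d³. The d³ configuration leaves the e_g set evenly filled (or empty) — no strong Jahn–Teller driving force.
[CrI4(NCS)2]^4-: Summing ligand charges against the −4 overall charge gives an oxidation state of +2 for chromium. Cr sits in group 6, so the d-electron count is 6 − 2 = 4. Iodide and isothiocyanate are weak-field ligands for a first-row metal, so the complex is high-spin. The t₂g³e_g¹ (high-spin) configuration has an unevenly filled e_g set; the Jahn–Teller theorem predicts a tetragonal distortion (typically axial elongation) to lift the degeneracy.

[CrI4(NCS)2]^4-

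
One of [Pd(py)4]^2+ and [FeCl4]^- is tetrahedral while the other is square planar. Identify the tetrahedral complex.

[FeCl4]^-

For [Pd(py)4]^2+: Summing ligand charges against the +2 overall charge gives an oxidation state of +2 for palladium. Palladium is a group-10 element; Pd(II) is therefore d⁸. A 4d d⁸ ion has a large crystal-field splitting; square planar leaves the high-energy d_{x²−y²} orbital empty and maximises CFSE. → square planar.
For [FeCl4]^-: Each chloride is −1; balancing the −1 overall charge requires Fe(III). Fe sits in group 8, so the d-electron count is 8 − 3 = 5. A high-spin d⁵ ion has zero CFSE in either geometry, so four ligands adopt the sterically favoured tetrahedral geometry. → tetrahedral.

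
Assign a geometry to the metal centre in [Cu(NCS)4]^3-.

tetrahedral

Each isothiocyanate is −1; balancing the −3 overall charge requires Cu(I).
Group 11 minus oxidation state 1 gives a d¹⁰ configuration.
With 4 monodentate ligands the coordination number is 4.
A d¹⁰ ion has no crystal-field stabilisation preference between square planar and tetrahedral, so four ligands adopt the sterically favoured tetrahedral geometry.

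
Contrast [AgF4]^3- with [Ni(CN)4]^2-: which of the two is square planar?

[Ni(CN)4]^2-

For [AgF4]^3-: Each fluoride is −1; balancing the −3 overall charge requires Ag(I). Silver is a group-11 element; Ag(I) is therefore d¹⁰. A d¹⁰ ion has no crystal-field stabilisation preference between square planar and tetrahedral, so four ligands adopt the sterically favoured tetrahedral geometry. → tetrahedral.
For [Ni(CN)4]^2-: Summing ligand charges against the −2 overall charge gives an oxidation state of +2 for nickel. Ni sits in group 10, so the d-electron count is 10 − 2 = 8. Cyanide is a strong-field ligand (high in the spectrochemical series). A 3d d⁸ ion with strong-field ligands gains enough CFSE to favour square planar over tetrahedral. → square planar.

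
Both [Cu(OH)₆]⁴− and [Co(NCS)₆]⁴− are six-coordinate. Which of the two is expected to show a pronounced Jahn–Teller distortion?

[Cu(OH)₆]⁴−: Ligand charges: each hydroxide is −1. With an overall charge of −4 the copper centre must be in the +2 oxidation state. Cu sits in group 11, so the d-electron count is 11 − 2 = 9. The t₂g⁶e_g³ configuration has an unevenly filled e_g set; the Jahn–Teller theorem predicts a tetragonal distortion (typically axial elongation) to lift the degeneracy.
[Co(NCS)₆]⁴−: Ligand charges: each isothiocyanate is −1. With an overall charge of −4 the cobalt centre must be in the +2 oxidation state. Group 9 minus oxidation state 2 gives a d⁷ configuration. Isothiocyanate is a weak-field ligand for a first-row metal, so the complex is high-spin. The d⁷ configuration leaves the e_g set evenly filled (or empty) — no strong Jahn–Teller driving force.

[Cu(OH)₆]⁴−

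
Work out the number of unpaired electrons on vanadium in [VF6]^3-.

2 unpaired electrons

Summing ligand charges against the −3 overall charge gives an oxidation state of +3 for vanadium.
V sits in group 5, so the d-electron count is 5 − 3 = 2.
In an octahedral field the d² configuration is t₂g²e_g⁰ (only one arrangement possible), giving 2 unpaired electrons.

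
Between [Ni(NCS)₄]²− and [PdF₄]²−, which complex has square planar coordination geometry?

[PdF₄]²−

For [Ni(NCS)₄]²−: Summing ligand charges against the −2 overall charge gives an oxidation state of +2 for nickel. Nickel is a group-10 element; Ni(II) is therefore d⁸. Isothiocyanate is a weak-field ligand. With weak-field ligands the CFSE gain from square planar is small, so a 3d d⁸ ion takes the sterically preferred tetrahedral geometry. → tetrahedral.
For [PdF₄]²−: Summing ligand charges against the −2 overall charge gives an oxidation state of +2 for palladium. Group 10 minus oxidation state 2 gives a d⁸ configuration. A 4d d⁸ ion has a large crystal-field splitting; square planar leaves the high-energy d_{x²−y²} orbital empty and maximises CFSE. → square planar.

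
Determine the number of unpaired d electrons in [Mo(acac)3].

3

Each acetylacetonate is −1; balancing the 0 overall charge requires Mo(III).
Mo sits in group 6, so the d-electron count is 6 − 3 = 3.
Counting donor atoms: 3×acetylacetonate (bidentate) → 6 donors. Coordination number = 6.
In an octahedral field the d³ configuration is t₂g³e_g⁰ (only one arrangement possible), giving 3 unpaired electrons.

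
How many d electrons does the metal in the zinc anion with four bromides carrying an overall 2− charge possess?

d10

Each bromide is −1; balancing the −2 overall charge requires Zn(II).
Zinc is a group-12 element; Zn(II) is therefore d¹⁰.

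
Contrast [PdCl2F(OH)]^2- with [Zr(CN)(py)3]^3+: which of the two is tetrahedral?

[Zr(CN)(py)3]^3+

For [PdCl2F(OH)]^2-: Summing ligand charges against the −2 overall charge gives an oxidation state of +2 for palladium. Palladium is a group-10 element; Pd(II) is therefore d⁸. A 4d d⁸ ion has a large crystal-field splitting; square planar leaves the high-energy d_{x²−y²} orbital empty and maximises CFSE. → square planar.
For [Zr(CN)(py)3]^3+: Ligand charges: each cyanide is −1; pyridine is neutral. With an overall charge of +3 the zirconium centre must be in the +4 oxidation state. Zr sits in group 4, so the d-electron count is 4 − 4 = 0. A d⁰ ion has no crystal-field stabilisation preference between square planar and tetrahedral, so four ligands adopt the sterically favoured tetrahedral geometry. → tetrahedral.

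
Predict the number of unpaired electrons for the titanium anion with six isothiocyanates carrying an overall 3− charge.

1 unpaired electron

Each isothiocyanate is −1; balancing the −3 overall charge requires Ti(III).
Group 4 minus oxidation state 3 gives a d¹ configuration.
In an octahedral field the d¹ configuration is t₂g¹e_g⁰ (only one arrangement possible), giving 1 unpaired electron.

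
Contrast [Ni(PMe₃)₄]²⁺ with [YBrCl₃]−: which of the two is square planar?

For [Ni(PMe₃)₄]²⁺: Ligand charges: trimethylphosphine is neutral. With an overall charge of +2 the nickel centre must be in the +2 oxidation state. Ni sits in group 10, so the d-electron count is 10 − 2 = 8. Trimethylphosphine is a strong-field ligand (high in the spectrochemical series). A 3d d⁸ ion with strong-field ligands gains enough CFSE to favour square planar over tetrahedral. → square planar.
For [YBrCl₃]−: Each bromide is −1; each chloride is −1; balancing the −1 overall charge requires Y(III). Y sits in group 3, so the d-electron count is 3 − 3 = 0. A d⁰ ion has no crystal-field stabilisation preference between square planar and tetrahedral, so four ligands adopt the sterically favoured tetrahedral geometry. → tetrahedral.

[Ni(PMe₃)₄]²⁺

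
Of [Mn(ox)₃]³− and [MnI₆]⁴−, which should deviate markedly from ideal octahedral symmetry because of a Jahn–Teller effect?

[Mn(ox)₃]³−: Ligand charges: each oxalate is −2. With an overall charge of −3 the manganese centre must be in the +3 oxidation state. Group 7 minus oxidation state 3 gives a d⁴ configuration. Oxalate is a weak-field ligand for a first-row metal, so the complex is high-spin. The t₂g³e_g¹ (high-spin) configuration has an unevenly filled e_g set; the Jahn–Teller theorem predicts a tetragonal distortion (typically axial elongation) to lift the degeneracy.
[MnI₆]⁴−: Summing ligand charges against the −4 overall charge gives an oxidation state of +2 for manganese. Group 7 minus oxidation state 2 gives a d⁵ configuration. Iodide is a weak-field ligand for a first-row metal, so the complex is high-spin. The d⁵ configuration leaves the e_g set evenly filled (or empty) — no strong Jahn–Teller driving force.

[Mn(ox)₃]³−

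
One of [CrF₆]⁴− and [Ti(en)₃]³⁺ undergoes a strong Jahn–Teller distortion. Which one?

[CrF₆]⁴−: Ligand charges: each fluoride is −1. With an overall charge of −4 the chromium centre must be in the +2 oxidation state. Group 6 minus oxidation state 2 gives a d⁴ configuration. Fluoride is a weak-field ligand for a first-row metal, so the complex is high-spin. The t₂g³e_g¹ (high-spin) configuration has an unevenly filled e_g set; the Jahn–Teller theorem predicts a tetragonal distortion (typically axial elongation) to lift the degeneracy.
[Ti(en)₃]³⁺: Ligand charges: ethylenediamine is neutral. With an overall charge of +3 the titanium centre must be in the +3 oxidation state. Group 4 minus oxidation state 3 gives a d¹ configuration. The d¹ configuration leaves the e_g set evenly filled (or empty) — no strong Jahn–Teller driving force.

[CrF₆]⁴−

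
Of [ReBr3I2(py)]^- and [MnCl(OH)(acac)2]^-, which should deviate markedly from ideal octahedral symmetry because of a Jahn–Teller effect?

[ReBr3I2(py)]^-: Each bromide is −1; each iodide is −1; pyridine is neutral; balancing the −1 overall charge requires Re(IV). Group 7 minus oxidation state 4 gives a d³ configuration. The d³ configuration leaves the e_g set evenly filled (or empty) — no strong Jahn–Teller driving force.
[MnCl(OH)(acac)2]^-: Summing ligand charges against the −1 overall charge gives an oxidation state of +3 for manganese. Group 7 minus oxidation state 3 gives a d⁴ configuration. Acetylacetonate, chloride, and hydroxide are weak-field ligands for a first-row metal, so the complex is high-spin. The t₂g³e_g¹ (high-spin) configuration has an unevenly filled e_g set; the Jahn–Teller theorem predicts a tetragonal distortion (typically axial elongation) to lift the degeneracy.

[MnCl(OH)(acac)2]^-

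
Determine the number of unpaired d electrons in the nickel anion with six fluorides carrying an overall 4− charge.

2

Each fluoride is −1; balancing the −4 overall charge requires Ni(II).
Nickel is a group-10 element; Ni(II) is therefore d⁸.
In an octahedral field the d⁸ configuration is t₂g⁶e_g² (only one arrangement possible), giving 2 unpaired electrons.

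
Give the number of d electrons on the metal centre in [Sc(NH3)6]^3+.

Ligand charges: ammonia is neutral. With an overall charge of +3 the scandium centre must be in the +3 oxidation state.
Scandium is a group-3 element; Sc(III) is therefore d⁰.

d0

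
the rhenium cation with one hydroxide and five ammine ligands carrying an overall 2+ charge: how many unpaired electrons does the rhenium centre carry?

Summing ligand charges against the +2 overall charge gives an oxidation state of +3 for rhenium.
Rhenium is a group-7 element; Re(III) is therefore d⁴.
The spin state decides the count: a 5d ion has a large Δₒ and is invariably low-spin.
An octahedral low-spin d⁴ ion is t₂g⁴e_g⁰, giving 2 unpaired electrons.

2 unpaired electrons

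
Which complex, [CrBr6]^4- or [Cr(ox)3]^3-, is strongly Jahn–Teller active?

[CrBr6]^4-: Ligand charges: each bromide is −1. With an overall charge of −4 the chromium centre must be in the +2 oxidation state. Chromium is a group-6 element; Cr(II) is therefore d⁴. Bromide is a weak-field ligand for a first-row metal, so the complex is high-spin. The t₂g³e_g¹ (high-spin) configuration has an unevenly filled e_g set; the Jahn–Teller theorem predicts a tetragonal distortion (typically axial elongation) to lift the degeneracy.
[Cr(ox)3]^3-: Summing ligand charges against the −3 overall charge gives an oxidation state of +3 for chromium. Chromium is a group-6 element; Cr(III) is therefore d³. The d³ configuration leaves the e_g set evenly filled (or empty) — no strong Jahn–Teller driving force.

[CrBr6]^4-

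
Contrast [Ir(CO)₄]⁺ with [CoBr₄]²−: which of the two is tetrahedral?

For [Ir(CO)₄]⁺: Ligand charges: carbonyl is neutral. With an overall charge of +1 the iridium centre must be in the +1 oxidation state. Iridium is a group-9 element; Ir(I) is therefore d⁸. A 5d d⁸ ion has a large crystal-field splitting; square planar leaves the high-energy d_{x²−y²} orbital empty and maximises CFSE. → square planar.
For [CoBr₄]²−: Each bromide is −1; balancing the −2 overall charge requires Co(II). Group 9 minus oxidation state 2 gives a d⁷ configuration. For a high-spin 3d d⁷ ion with weak-field ligands the small Δₜ gives little square-planar CFSE advantage, so four ligands adopt the sterically favoured tetrahedral geometry. → tetrahedral.

[CoBr₄]²−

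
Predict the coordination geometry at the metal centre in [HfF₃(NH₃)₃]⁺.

Each fluoride is −1; ammonia is neutral; balancing the +1 overall charge requires Hf(IV).
Hf sits in group 4, so the d-electron count is 4 − 4 = 0.
Coordination number: 6.
Six donors around a single metal centre give an octahedral coordination sphere.

octahedral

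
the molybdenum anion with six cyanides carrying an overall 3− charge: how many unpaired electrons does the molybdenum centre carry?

Ligand charges: each cyanide is −1. With an overall charge of −3 the molybdenum centre must be in the +3 oxidation state.
Mo sits in group 6, so the d-electron count is 6 − 3 = 3.
In an octahedral field the d³ configuration is t₂g³e_g⁰ (only one arrangement possible), giving 3 unpaired electrons.

3 unpaired electrons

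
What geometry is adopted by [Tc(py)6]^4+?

Ligand charges: pyridine is neutral. With an overall charge of +4 the technetium centre must be in the +4 oxidation state.
Tc sits in group 7, so the d-electron count is 7 − 4 = 3.
Coordination number: 6.
Six donors around a single metal centre give an octahedral coordination sphere.

octahedral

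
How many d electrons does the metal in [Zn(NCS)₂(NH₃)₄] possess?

d10

Summing ligand charges against the 0 overall charge gives an oxidation state of +2 for zinc.
Zn sits in group 12, so the d-electron count is 12 − 2 = 10.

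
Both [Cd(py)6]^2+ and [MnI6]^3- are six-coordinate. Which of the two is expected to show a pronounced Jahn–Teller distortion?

[Cd(py)6]^2+: Pyridine is neutral; balancing the +2 overall charge requires Cd(II). Cadmium is a group-12 element; Cd(II) is therefore d¹⁰. The d¹⁰ configuration leaves the e_g set evenly filled (or empty) — no strong Jahn–Teller driving force.
[MnI6]^3-: Each iodide is −1; balancing the −3 overall charge requires Mn(III). Group 7 minus oxidation state 3 gives a d⁴ configuration. Iodide is a weak-field ligand for a first-row metal, so the complex is high-spin. The t₂g³e_g¹ (high-spin) configuration has an unevenly filled e_g set; the Jahn–Teller theorem predicts a tetragonal distortion (typically axial elongation) to lift the degeneracy.

[MnI6]^3-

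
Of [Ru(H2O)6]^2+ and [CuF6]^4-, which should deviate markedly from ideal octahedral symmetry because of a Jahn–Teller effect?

[Ru(H2O)6]^2+: Summing ligand charges against the +2 overall charge gives an oxidation state of +2 for ruthenium. Ru sits in group 8, so the d-electron count is 8 − 2 = 6. A 4d ion has a large Δₒ and is invariably low-spin. The d⁶ configuration leaves the e_g set evenly filled (or empty) — no strong Jahn–Teller driving force.
[CuF6]^4-: Ligand charges: each fluoride is −1. With an overall charge of −4 the copper centre must be in the +2 oxidation state. Cu sits in group 11, so the d-electron count is 11 − 2 = 9. The t₂g⁶e_g³ configuration has an unevenly filled e_g set; the Jahn–Teller theorem predicts a tetragonal distortion (typically axial elongation) to lift the degeneracy.

[CuF6]^4-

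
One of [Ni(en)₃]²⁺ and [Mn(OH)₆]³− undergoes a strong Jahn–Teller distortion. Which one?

[Mn(OH)₆]³−

[Ni(en)₃]²⁺: Ligand charges: ethylenediamine is neutral. With an overall charge of +2 the nickel centre must be in the +2 oxidation state. Group 10 minus oxidation state 2 gives a d⁸ configuration. The d⁸ configuration leaves the e_g set evenly filled (or empty) — no strong Jahn–Teller driving force.
[Mn(OH)₆]³−: Ligand charges: each hydroxide is −1. With an overall charge of −3 the manganese centre must be in the +3 oxidation state. Manganese is a group-7 element; Mn(III) is therefore d⁴. Hydroxide is a weak-field ligand for a first-row metal, so the complex is high-spin. The t₂g³e_g¹ (high-spin) configuration has an unevenly filled e_g set; the Jahn–Teller theorem predicts a tetragonal distortion (typically axial elongation) to lift the degeneracy.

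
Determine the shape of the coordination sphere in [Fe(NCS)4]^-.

Ligand charges: each isothiocyanate is −1. With an overall charge of −1 the iron centre must be in the +3 oxidation state.
Fe sits in group 8, so the d-electron count is 8 − 3 = 5.
With 4 monodentate ligands the coordination number is 4.
Isothiocyanate is a weak-field ligand.
A high-spin d⁵ ion has zero CFSE in either geometry, so four ligands adopt the sterically favoured tetrahedral geometry.

tetrahedral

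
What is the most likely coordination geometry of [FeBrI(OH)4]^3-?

octahedral

Summing ligand charges against the −3 overall charge gives an oxidation state of +3 for iron.
Fe sits in group 8, so the d-electron count is 8 − 3 = 5.
Coordination number: 6.
Six donors around a single metal centre give an octahedral coordination sphere.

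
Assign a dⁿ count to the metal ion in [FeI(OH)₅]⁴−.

d6

Ligand charges: each iodide is −1; each hydroxide is −1. With an overall charge of −4 the iron centre must be in the +2 oxidation state.
Iron is a group-8 element; Fe(II) is therefore d⁶.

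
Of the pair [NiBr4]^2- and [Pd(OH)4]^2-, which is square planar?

For [NiBr4]^2-: Summing ligand charges against the −2 overall charge gives an oxidation state of +2 for nickel. Ni sits in group 10, so the d-electron count is 10 − 2 = 8. Bromide is a weak-field ligand. With weak-field ligands the CFSE gain from square planar is small, so a 3d d⁸ ion takes the sterically preferred tetrahedral geometry. → tetrahedral.
For [Pd(OH)4]^2-: Ligand charges: each hydroxide is −1. With an overall charge of −2 the palladium centre must be in the +2 oxidation state. Palladium is a group-10 element; Pd(II) is therefore d⁸. A 4d d⁸ ion has a large crystal-field splitting; square planar leaves the high-energy d_{x²−y²} orbital empty and maximises CFSE. → square planar.

[Pd(OH)4]^2-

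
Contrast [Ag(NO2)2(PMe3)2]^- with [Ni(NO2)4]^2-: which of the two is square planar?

For [Ag(NO2)2(PMe3)2]^-: Each nitro (N-bound nitrite) is −1; trimethylphosphine is neutral; balancing the −1 overall charge requires Ag(I). Silver is a group-11 element; Ag(I) is therefore d¹⁰. A d¹⁰ ion has no crystal-field stabilisation preference between square planar and tetrahedral, so four ligands adopt the sterically favoured tetrahedral geometry. → tetrahedral.
For [Ni(NO2)4]^2-: Summing ligand charges against the −2 overall charge gives an oxidation state of +2 for nickel. Group 10 minus oxidation state 2 gives a d⁸ configuration. Nitro (N-bound nitrite) is a strong-field ligand (high in the spectrochemical series). A 3d d⁸ ion with strong-field ligands gains enough CFSE to favour square planar over tetrahedral. → square planar.

[Ni(NO2)4]^2-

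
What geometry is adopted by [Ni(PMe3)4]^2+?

square planar

Summing ligand charges against the +2 overall charge gives an oxidation state of +2 for nickel.
Group 10 minus oxidation state 2 gives a d⁸ configuration.
Coordination number: 4.
Trimethylphosphine is a strong-field ligand (high in the spectrochemical series).
A 3d d⁸ ion with strong-field ligands gains enough CFSE to favour square planar over tetrahedral.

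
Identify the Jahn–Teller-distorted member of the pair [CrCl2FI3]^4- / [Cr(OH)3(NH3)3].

[CrCl2FI3]^4-: Ligand charges: each chloride is −1; each fluoride is −1; each iodide is −1. With an overall charge of −4 the chromium centre must be in the +2 oxidation state. Chromium is a group-6 element; Cr(II) is therefore d⁴. Chloride, fluoride, and iodide are weak-field ligands for a first-row metal, so the complex is high-spin. The t₂g³e_g¹ (high-spin) configuration has an unevenly filled e_g set; the Jahn–Teller theorem predicts a tetragonal distortion (typically axial elongation) to lift the degeneracy.
[Cr(OH)3(NH3)3]: Ligand charges: each hydroxide is −1; ammonia is neutral. With an overall charge of 0 the chromium centre must be in the +3 oxidation state. Chromium is a group-6 element; Cr(III) is therefore d³. The d³ configuration leaves the e_g set evenly filled (or empty) — no strong Jahn–Teller driving force.

[CrCl2FI3]^4-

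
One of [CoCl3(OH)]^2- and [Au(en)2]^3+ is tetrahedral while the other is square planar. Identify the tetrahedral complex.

[CoCl3(OH)]^2-

For [CoCl3(OH)]^2-: Ligand charges: each chloride is −1; each hydroxide is −1. With an overall charge of −2 the cobalt centre must be in the +2 oxidation state. Co sits in group 9, so the d-electron count is 9 − 2 = 7. For a high-spin 3d d⁷ ion with weak-field ligands the small Δₜ gives little square-planar CFSE advantage, so four ligands adopt the sterically favoured tetrahedral geometry. → tetrahedral.
For [Au(en)2]^3+: Ethylenediamine is neutral; balancing the +3 overall charge requires Au(III). Group 11 minus oxidation state 3 gives a d⁸ configuration. A 5d d⁸ ion has a large crystal-field splitting; square planar leaves the high-energy d_{x²−y²} orbital empty and maximises CFSE. → square planar.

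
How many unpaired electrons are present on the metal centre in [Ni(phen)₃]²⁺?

2

Ligand charges: 1,10-phenanthroline is neutral. With an overall charge of +2 the nickel centre must be in the +2 oxidation state.
Nickel is a group-10 element; Ni(II) is therefore d⁸.
Counting donor atoms: 3×1,10-phenanthroline (bidentate) → 6 donors. Coordination number = 6.
In an octahedral field the d⁸ configuration is t₂g⁶e_g² (only one arrangement possible), giving 2 unpaired electrons.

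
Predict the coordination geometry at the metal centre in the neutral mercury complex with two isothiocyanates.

Each isothiocyanate is −1; balancing the 0 overall charge requires Hg(II).
Hg sits in group 12, so the d-electron count is 12 − 2 = 10.
Coordination number: 2.
A d¹⁰ ion with only two ligands adopts a linear arrangement (sp hybridisation; no CFSE preference).

linear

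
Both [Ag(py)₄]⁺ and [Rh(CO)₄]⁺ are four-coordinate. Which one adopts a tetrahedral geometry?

[Ag(py)₄]⁺

For [Ag(py)₄]⁺: Summing ligand charges against the +1 overall charge gives an oxidation state of +1 for silver. Ag sits in group 11, so the d-electron count is 11 − 1 = 10. A d¹⁰ ion has no crystal-field stabilisation preference between square planar and tetrahedral, so four ligands adopt the sterically favoured tetrahedral geometry. → tetrahedral.
For [Rh(CO)₄]⁺: Carbonyl is neutral; balancing the +1 overall charge requires Rh(I). Rh sits in group 9, so the d-electron count is 9 − 1 = 8. A 4d d⁸ ion has a large crystal-field splitting; square planar leaves the high-energy d_{x²−y²} orbital empty and maximises CFSE. → square planar.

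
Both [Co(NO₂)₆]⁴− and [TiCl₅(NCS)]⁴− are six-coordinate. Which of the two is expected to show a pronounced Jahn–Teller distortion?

[Co(NO₂)₆]⁴−

[Co(NO₂)₆]⁴−: Ligand charges: each nitro (N-bound nitrite) is −1. With an overall charge of −4 the cobalt centre must be in the +2 oxidation state. Cobalt is a group-9 element; Co(II) is therefore d⁷. Nitro (N-bound nitrite) is a strong-field ligand (high in the spectrochemical series) for a first-row metal, so the complex is low-spin. The t₂g⁶e_g¹ (low-spin) configuration has an unevenly filled e_g set; the Jahn–Teller theorem predicts a tetragonal distortion (typically axial elongation) to lift the degeneracy.
[TiCl₅(NCS)]⁴−: Ligand charges: each chloride is −1; each isothiocyanate is −1. With an overall charge of −4 the titanium centre must be in the +2 oxidation state. Group 4 minus oxidation state 2 gives a d² configuration. The d² configuration leaves the e_g set evenly filled (or empty) — no strong Jahn–Teller driving force.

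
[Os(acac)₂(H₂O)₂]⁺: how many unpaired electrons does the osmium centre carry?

1 unpaired electron

Summing ligand charges against the +1 overall charge gives an oxidation state of +3 for osmium.
Osmium is a group-8 element; Os(III) is therefore d⁵.
Counting donor atoms: 2×acetylacetonate (bidentate) → 4 donors; 2×water (monodentate) → 2 donors. Coordination number = 6.
The spin state decides the count: a 5d ion has a large Δₒ and is invariably low-spin.
An octahedral low-spin d⁵ ion is t₂g⁵e_g⁰, giving 1 unpaired electron.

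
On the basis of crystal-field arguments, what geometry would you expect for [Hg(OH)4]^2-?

Summing ligand charges against the −2 overall charge gives an oxidation state of +2 for mercury.
Group 12 minus oxidation state 2 gives a d¹⁰ configuration.
With 4 monodentate ligands the coordination number is 4.
A d¹⁰ ion has no crystal-field stabilisation preference between square planar and tetrahedral, so four ligands adopt the sterically favoured tetrahedral geometry.

tetrahedral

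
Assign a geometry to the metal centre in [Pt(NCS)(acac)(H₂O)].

Each isothiocyanate is −1; each acetylacetonate is −1; water is neutral; balancing the 0 overall charge requires Pt(II).
Platinum is a group-10 element; Pt(II) is therefore d⁸.
Counting donor atoms: 1×isothiocyanate (monodentate) → 1 donor; 1×acetylacetonate (bidentate) → 2 donors; 1×water (monodentate) → 1 donor. Coordination number = 4.
A 5d d⁸ ion has a large crystal-field splitting; square planar leaves the high-energy d_{x²−y²} orbital empty and maximises CFSE.

square planar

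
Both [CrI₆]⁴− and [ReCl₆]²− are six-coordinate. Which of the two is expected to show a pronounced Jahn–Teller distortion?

[CrI₆]⁴−

[CrI₆]⁴−: Ligand charges: each iodide is −1. With an overall charge of −4 the chromium centre must be in the +2 oxidation state. Cr sits in group 6, so the d-electron count is 6 − 2 = 4. Iodide is a weak-field ligand for a first-row metal, so the complex is high-spin. The t₂g³e_g¹ (high-spin) configuration has an unevenly filled e_g set; the Jahn–Teller theorem predicts a tetragonal distortion (typically axial elongation) to lift the degeneracy.
[ReCl₆]²−: Ligand charges: each chloride is −1. With an overall charge of −2 the rhenium centre must be in the +4 oxidation state. Re sits in group 7, so the d-electron count is 7 − 4 = 3. The d³ configuration leaves the e_g set evenly filled (or empty) — no strong Jahn–Teller driving force.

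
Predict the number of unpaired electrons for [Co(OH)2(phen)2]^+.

0

Ligand charges: each hydroxide is −1; 1,10-phenanthroline is neutral. With an overall charge of +1 the cobalt centre must be in the +3 oxidation state.
Group 9 minus oxidation state 3 gives a d⁶ configuration.
Counting donor atoms: 2×hydroxide (monodentate) → 2 donors; 2×1,10-phenanthroline (bidentate) → 4 donors. Coordination number = 6.
The spin state decides the count: Co(III) has an exceptionally large octahedral splitting and is low-spin with essentially every ligand except fluoride.
An octahedral low-spin d⁶ ion is t₂g⁶e_g⁰, giving 0 unpaired electrons.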